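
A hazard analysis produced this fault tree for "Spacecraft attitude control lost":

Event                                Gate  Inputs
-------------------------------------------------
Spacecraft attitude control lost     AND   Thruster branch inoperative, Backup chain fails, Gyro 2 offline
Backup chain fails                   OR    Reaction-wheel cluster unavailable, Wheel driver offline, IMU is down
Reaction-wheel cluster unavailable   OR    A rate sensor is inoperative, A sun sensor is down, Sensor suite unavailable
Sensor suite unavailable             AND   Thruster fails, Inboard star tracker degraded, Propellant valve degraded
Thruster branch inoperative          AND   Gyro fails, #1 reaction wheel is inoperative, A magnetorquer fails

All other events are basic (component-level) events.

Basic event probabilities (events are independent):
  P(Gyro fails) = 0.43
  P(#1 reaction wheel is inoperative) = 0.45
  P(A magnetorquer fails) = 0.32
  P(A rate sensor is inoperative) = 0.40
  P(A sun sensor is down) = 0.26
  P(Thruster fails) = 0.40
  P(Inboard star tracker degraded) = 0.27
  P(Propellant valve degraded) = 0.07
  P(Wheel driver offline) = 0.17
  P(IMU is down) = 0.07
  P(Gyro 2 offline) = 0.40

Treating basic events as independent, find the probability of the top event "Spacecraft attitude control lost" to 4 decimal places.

0.0163

P(Thruster branch inoperative) [AND] = 0.43 × 0.45 × 0.32 = 0.061920
P(Sensor suite unavailable) [AND] = 0.40 × 0.27 × 0.07 = 0.007560
P(Reaction-wheel cluster unavailable) [OR] = 1 − (1−0.40) × (1−0.26) × (1−0.007560) = 0.559357
P(Backup chain fails) [OR] = 1 − (1−0.559357) × (1−0.17) × (1−0.07) = 0.659868
P(Spacecraft attitude control lost) [AND] = 0.061920 × 0.659868 × 0.40 = 0.016344
Rounded to 4 decimal places: P(Spacecraft attitude control lost) ≈ 0.0163.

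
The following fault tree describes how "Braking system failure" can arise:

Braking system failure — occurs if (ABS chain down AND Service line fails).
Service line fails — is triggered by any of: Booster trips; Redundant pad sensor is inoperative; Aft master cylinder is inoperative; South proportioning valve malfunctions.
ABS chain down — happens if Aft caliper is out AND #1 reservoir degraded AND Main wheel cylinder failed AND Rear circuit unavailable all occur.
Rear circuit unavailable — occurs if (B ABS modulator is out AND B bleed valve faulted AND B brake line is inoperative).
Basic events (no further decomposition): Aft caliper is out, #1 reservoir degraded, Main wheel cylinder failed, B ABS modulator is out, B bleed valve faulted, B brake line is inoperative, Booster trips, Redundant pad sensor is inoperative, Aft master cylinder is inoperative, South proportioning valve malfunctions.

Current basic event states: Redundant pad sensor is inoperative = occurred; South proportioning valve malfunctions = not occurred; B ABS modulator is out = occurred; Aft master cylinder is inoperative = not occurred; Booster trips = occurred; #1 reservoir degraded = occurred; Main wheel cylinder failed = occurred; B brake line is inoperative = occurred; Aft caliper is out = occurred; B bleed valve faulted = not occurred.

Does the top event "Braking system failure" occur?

No

Rear circuit unavailable [AND]: B ABS modulator is out=occurs, B bleed valve faulted=not, B brake line is inoperative=occurs → not all inputs occur → does not occur.
ABS chain down [AND]: Aft caliper is out=occurs, #1 reservoir degraded=occurs, Main wheel cylinder failed=occurs, Rear circuit unavailable=not → not all inputs occur → does not occur.
Service line fails [OR]: Booster trips=occurs, Redundant pad sensor is inoperative=occurs, Aft master cylinder is inoperative=not, South proportioning valve malfunctions=not → at least one input occurs → occurs.
Braking system failure [AND]: ABS chain down=not, Service line fails=occurs → not all inputs occur → does not occur.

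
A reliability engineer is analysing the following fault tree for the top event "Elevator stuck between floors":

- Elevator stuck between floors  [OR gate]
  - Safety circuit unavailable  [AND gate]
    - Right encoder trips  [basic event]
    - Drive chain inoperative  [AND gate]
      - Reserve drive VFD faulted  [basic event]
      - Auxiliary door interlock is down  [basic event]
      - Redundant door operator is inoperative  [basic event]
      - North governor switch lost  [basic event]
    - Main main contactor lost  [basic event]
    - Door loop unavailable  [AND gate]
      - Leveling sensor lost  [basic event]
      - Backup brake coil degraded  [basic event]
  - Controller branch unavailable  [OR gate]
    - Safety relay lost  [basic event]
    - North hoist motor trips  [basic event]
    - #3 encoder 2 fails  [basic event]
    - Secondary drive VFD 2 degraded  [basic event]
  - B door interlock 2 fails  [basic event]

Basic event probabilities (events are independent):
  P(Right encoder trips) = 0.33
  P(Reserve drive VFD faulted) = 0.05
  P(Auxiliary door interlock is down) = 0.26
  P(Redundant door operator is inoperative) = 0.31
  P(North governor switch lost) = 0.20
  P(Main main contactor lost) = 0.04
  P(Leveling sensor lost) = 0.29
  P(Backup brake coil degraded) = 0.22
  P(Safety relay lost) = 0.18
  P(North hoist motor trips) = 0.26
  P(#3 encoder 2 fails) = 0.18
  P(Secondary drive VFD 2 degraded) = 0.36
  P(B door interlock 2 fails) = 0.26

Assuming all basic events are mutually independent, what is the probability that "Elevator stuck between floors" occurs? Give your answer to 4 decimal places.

P(Drive chain inoperative) [AND] = 0.05 × 0.26 × 0.31 × 0.20 = 0.000806
P(Door loop unavailable) [AND] = 0.29 × 0.22 = 0.063800
P(Safety circuit unavailable) [AND] = 0.33 × 0.000806 × 0.04 × 0.063800 = 0.000001
P(Controller branch unavailable) [OR] = 1 − (1−0.18) × (1−0.26) × (1−0.18) × (1−0.36) = 0.681551
P(Elevator stuck between floors) [OR] = 1 − (1−0.000001) × (1−0.681551) × (1−0.26) = 0.764348
Rounded to 4 decimal places: P(Elevator stuck between floors) ≈ 0.7643.

0.7643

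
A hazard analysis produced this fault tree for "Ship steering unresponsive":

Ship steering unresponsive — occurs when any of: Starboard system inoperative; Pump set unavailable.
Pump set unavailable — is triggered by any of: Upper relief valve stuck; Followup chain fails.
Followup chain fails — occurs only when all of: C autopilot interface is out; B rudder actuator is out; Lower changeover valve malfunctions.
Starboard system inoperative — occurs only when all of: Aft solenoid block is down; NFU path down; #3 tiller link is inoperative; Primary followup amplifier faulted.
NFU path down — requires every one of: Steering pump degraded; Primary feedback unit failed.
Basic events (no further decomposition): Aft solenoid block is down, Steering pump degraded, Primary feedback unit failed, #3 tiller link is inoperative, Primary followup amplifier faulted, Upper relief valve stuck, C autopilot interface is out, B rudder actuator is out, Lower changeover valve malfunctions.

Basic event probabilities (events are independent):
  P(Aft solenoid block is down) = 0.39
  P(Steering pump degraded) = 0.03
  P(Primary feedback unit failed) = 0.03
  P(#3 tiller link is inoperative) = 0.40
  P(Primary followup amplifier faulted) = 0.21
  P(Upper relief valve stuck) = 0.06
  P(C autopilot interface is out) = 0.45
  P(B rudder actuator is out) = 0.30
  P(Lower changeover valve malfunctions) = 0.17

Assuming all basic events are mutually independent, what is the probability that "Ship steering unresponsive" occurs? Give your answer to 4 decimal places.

0.0816

P(NFU path down) [AND] = 0.03 × 0.03 = 0.000900
P(Starboard system inoperative) [AND] = 0.39 × 0.000900 × 0.40 × 0.21 = 0.000029
P(Followup chain fails) [AND] = 0.45 × 0.30 × 0.17 = 0.022950
P(Pump set unavailable) [OR] = 1 − (1−0.06) × (1−0.022950) = 0.081573
P(Ship steering unresponsive) [OR] = 1 − (1−0.000029) × (1−0.081573) = 0.081600
Rounded to 4 decimal places: P(Ship steering unresponsive) ≈ 0.0816.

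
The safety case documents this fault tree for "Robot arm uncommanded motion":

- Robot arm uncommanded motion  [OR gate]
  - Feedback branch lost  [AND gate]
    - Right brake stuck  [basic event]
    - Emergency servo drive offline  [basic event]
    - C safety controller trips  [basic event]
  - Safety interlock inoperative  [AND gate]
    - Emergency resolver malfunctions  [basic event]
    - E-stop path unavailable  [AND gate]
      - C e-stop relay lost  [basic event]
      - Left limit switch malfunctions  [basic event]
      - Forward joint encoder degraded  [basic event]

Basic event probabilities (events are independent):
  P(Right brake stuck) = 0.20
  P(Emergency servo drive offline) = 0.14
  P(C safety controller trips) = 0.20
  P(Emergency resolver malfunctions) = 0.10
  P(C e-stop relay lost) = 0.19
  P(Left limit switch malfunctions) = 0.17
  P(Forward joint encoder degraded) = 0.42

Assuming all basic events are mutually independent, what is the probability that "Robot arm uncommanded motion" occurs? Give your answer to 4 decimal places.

0.0069

P(Feedback branch lost) [AND] = 0.20 × 0.14 × 0.20 = 0.005600
P(E-stop path unavailable) [AND] = 0.19 × 0.17 × 0.42 = 0.013566
P(Safety interlock inoperative) [AND] = 0.10 × 0.013566 = 0.001357
P(Robot arm uncommanded motion) [OR] = 1 − (1−0.005600) × (1−0.001357) = 0.006949
Rounded to 4 decimal places: P(Robot arm uncommanded motion) ≈ 0.0069.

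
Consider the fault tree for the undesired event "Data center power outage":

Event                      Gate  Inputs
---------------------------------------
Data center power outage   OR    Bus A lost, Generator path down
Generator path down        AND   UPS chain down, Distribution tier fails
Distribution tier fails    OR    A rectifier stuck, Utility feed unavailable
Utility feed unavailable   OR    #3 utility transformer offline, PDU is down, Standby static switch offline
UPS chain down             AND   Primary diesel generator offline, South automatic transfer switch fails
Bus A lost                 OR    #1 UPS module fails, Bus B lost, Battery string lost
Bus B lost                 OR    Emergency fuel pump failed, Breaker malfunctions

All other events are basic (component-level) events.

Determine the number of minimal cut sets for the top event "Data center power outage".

Bus B lost [OR]: union of children's cut sets → 2 cut set(s).
Bus A lost [OR]: union of children's cut sets → 4 cut set(s).
UPS chain down [AND]: one cut set from each child combined → 1 × 1 = 1 cut set(s).
Utility feed unavailable [OR]: union of children's cut sets → 3 cut set(s).
Distribution tier fails [OR]: union of children's cut sets → 4 cut set(s).
Generator path down [AND]: one cut set from each child combined → 1 × 4 = 4 cut set(s).
Data center power outage [OR]: union of children's cut sets → 8 cut set(s).
Minimal cut sets: {#1 UPS module fails}; {Emergency fuel pump failed}; {Breaker malfunctions}; {Battery string lost}; {A rectifier stuck, Primary diesel generator offline, South automatic transfer switch fails}; {#3 utility transformer offline, Primary diesel generator offline, South automatic transfer switch fails}; {PDU is down, Primary diesel generator offline, South automatic transfer switch fails}; {Primary diesel generator offline, South automatic transfer switch fails, Standby static switch offline}.

8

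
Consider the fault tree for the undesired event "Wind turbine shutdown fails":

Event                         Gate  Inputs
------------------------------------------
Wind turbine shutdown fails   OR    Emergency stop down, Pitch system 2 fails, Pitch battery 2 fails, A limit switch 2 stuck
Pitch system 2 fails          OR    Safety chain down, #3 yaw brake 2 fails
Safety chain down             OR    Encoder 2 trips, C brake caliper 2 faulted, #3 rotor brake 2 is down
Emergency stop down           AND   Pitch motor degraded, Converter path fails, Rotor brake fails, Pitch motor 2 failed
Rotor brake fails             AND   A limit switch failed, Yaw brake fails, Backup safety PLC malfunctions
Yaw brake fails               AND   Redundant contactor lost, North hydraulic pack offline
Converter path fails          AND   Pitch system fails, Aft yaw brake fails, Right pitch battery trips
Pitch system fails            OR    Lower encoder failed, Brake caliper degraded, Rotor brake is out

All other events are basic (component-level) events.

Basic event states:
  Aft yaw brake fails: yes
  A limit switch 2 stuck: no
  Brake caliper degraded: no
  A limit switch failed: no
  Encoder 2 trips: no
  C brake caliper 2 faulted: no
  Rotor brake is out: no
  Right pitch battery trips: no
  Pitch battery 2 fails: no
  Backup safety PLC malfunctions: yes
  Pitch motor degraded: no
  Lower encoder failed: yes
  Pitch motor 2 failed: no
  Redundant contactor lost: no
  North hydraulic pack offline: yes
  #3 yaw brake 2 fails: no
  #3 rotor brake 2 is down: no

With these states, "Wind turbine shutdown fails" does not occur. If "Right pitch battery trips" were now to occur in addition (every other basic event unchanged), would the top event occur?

Counterfactual: set "Right pitch battery trips" to occurred.
Pitch system fails [OR]: Lower encoder failed=occurs, Brake caliper degraded=not, Rotor brake is out=not → at least one input occurs → occurs.
Converter path fails [AND]: Pitch system fails=occurs, Aft yaw brake fails=occurs, Right pitch battery trips=occurs → all inputs occur → occurs.
Yaw brake fails [AND]: Redundant contactor lost=not, North hydraulic pack offline=occurs → not all inputs occur → does not occur.
Rotor brake fails [AND]: A limit switch failed=not, Yaw brake fails=not, Backup safety PLC malfunctions=occurs → not all inputs occur → does not occur.
Emergency stop down [AND]: Pitch motor degraded=not, Converter path fails=occurs, Rotor brake fails=not, Pitch motor 2 failed=not → not all inputs occur → does not occur.
Safety chain down [OR]: Encoder 2 trips=not, C brake caliper 2 faulted=not, #3 rotor brake 2 is down=not → no input occurs → does not occur.
Pitch system 2 fails [OR]: Safety chain down=not, #3 yaw brake 2 fails=not → no input occurs → does not occur.
Wind turbine shutdown fails [OR]: Emergency stop down=not, Pitch system 2 fails=not, Pitch battery 2 fails=not, A limit switch 2 stuck=not → no input occurs → does not occur.

No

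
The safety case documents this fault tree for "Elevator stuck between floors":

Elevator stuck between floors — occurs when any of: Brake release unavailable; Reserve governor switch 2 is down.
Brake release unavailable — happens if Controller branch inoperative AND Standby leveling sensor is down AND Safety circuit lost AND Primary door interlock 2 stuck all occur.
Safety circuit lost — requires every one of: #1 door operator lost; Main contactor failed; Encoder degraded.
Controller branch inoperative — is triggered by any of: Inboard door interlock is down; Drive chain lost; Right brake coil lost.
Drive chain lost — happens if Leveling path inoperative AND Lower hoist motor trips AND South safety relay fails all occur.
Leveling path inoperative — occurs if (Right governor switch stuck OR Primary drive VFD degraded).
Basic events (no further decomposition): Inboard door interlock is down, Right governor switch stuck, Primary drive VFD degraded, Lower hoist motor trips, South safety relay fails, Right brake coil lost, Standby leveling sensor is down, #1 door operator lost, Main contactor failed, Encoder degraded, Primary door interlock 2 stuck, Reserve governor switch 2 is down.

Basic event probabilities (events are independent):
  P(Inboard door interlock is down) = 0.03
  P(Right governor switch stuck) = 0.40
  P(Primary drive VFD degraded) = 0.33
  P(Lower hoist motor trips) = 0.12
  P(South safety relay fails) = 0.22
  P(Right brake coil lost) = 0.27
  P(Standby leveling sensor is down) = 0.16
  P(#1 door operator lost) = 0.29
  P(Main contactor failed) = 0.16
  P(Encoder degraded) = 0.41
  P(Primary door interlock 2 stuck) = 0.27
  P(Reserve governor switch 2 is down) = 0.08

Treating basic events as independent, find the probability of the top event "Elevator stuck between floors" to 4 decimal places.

0.0802

P(Leveling path inoperative) [OR] = 1 − (1−0.40) × (1−0.33) = 0.598000
P(Drive chain lost) [AND] = 0.598000 × 0.12 × 0.22 = 0.015787
P(Controller branch inoperative) [OR] = 1 − (1−0.03) × (1−0.015787) × (1−0.27) = 0.303079
P(Safety circuit lost) [AND] = 0.29 × 0.16 × 0.41 = 0.019024
P(Brake release unavailable) [AND] = 0.303079 × 0.16 × 0.019024 × 0.27 = 0.000249
P(Elevator stuck between floors) [OR] = 1 − (1−0.000249) × (1−0.08) = 0.080229
Rounded to 4 decimal places: P(Elevator stuck between floors) ≈ 0.0802.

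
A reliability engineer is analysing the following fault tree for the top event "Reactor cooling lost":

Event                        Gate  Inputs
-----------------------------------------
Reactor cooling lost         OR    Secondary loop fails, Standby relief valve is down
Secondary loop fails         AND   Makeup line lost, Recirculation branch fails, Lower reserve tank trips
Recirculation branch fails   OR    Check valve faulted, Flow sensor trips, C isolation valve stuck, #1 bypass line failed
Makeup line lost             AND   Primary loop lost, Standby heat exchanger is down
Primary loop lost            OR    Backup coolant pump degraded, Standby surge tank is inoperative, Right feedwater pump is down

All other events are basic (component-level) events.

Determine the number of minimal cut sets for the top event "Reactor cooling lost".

Primary loop lost [OR]: union of children's cut sets → 3 cut set(s).
Makeup line lost [AND]: one cut set from each child combined → 3 × 1 = 3 cut set(s).
Recirculation branch fails [OR]: union of children's cut sets → 4 cut set(s).
Secondary loop fails [AND]: one cut set from each child combined → 3 × 4 × 1 = 12 cut set(s).
Reactor cooling lost [OR]: union of children's cut sets → 13 cut set(s).

13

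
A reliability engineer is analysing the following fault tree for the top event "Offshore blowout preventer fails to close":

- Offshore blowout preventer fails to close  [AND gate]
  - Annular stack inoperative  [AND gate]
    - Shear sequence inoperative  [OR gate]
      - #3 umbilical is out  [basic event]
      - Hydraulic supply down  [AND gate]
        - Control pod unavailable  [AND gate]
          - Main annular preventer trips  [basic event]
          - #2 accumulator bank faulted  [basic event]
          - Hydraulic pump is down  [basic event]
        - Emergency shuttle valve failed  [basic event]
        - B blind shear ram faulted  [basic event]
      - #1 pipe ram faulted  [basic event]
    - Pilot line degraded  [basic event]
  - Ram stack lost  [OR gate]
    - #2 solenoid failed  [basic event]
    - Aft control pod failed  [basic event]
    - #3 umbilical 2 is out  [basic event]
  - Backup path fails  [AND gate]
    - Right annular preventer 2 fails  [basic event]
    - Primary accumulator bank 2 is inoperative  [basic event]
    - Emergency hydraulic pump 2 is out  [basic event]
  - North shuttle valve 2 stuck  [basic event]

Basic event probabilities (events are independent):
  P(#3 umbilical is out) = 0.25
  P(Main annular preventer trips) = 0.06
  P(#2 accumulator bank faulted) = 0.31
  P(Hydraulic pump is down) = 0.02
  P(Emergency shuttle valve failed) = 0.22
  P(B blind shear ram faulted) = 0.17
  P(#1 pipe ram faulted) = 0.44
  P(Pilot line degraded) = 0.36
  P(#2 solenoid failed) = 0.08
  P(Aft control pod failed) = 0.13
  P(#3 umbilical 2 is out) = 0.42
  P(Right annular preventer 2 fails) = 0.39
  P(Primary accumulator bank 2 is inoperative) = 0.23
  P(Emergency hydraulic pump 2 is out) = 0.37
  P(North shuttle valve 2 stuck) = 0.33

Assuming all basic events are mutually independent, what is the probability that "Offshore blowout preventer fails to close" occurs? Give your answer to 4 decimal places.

0.0012

P(Control pod unavailable) [AND] = 0.06 × 0.31 × 0.02 = 0.000372
P(Hydraulic supply down) [AND] = 0.000372 × 0.22 × 0.17 = 0.000014
P(Shear sequence inoperative) [OR] = 1 − (1−0.25) × (1−0.000014) × (1−0.44) = 0.580006
P(Annular stack inoperative) [AND] = 0.580006 × 0.36 = 0.208802
P(Ram stack lost) [OR] = 1 − (1−0.08) × (1−0.13) × (1−0.42) = 0.535768
P(Backup path fails) [AND] = 0.39 × 0.23 × 0.37 = 0.033189
P(Offshore blowout preventer fails to close) [AND] = 0.208802 × 0.535768 × 0.033189 × 0.33 = 0.001225
Rounded to 4 decimal places: P(Offshore blowout preventer fails to close) ≈ 0.0012.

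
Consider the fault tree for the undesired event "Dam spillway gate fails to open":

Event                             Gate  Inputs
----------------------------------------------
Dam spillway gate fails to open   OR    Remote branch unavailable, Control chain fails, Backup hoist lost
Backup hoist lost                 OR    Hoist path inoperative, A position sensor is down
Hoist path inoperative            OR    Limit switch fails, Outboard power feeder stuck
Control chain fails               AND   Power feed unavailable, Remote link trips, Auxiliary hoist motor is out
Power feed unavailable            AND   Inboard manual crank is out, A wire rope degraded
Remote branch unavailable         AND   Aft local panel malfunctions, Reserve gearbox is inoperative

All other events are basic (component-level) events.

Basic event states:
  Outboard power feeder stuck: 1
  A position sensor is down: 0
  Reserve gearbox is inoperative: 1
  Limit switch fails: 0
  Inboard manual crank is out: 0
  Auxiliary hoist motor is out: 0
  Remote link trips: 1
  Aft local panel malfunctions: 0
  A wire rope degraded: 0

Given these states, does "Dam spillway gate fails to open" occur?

Yes

Remote branch unavailable [AND]: Aft local panel malfunctions=not, Reserve gearbox is inoperative=occurs → not all inputs occur → does not occur.
Power feed unavailable [AND]: Inboard manual crank is out=not, A wire rope degraded=not → not all inputs occur → does not occur.
Control chain fails [AND]: Power feed unavailable=not, Remote link trips=occurs, Auxiliary hoist motor is out=not → not all inputs occur → does not occur.
Hoist path inoperative [OR]: Limit switch fails=not, Outboard power feeder stuck=occurs → at least one input occurs → occurs.
Backup hoist lost [OR]: Hoist path inoperative=occurs, A position sensor is down=not → at least one input occurs → occurs.
Dam spillway gate fails to open [OR]: Remote branch unavailable=not, Control chain fails=not, Backup hoist lost=occurs → at least one input occurs → occurs.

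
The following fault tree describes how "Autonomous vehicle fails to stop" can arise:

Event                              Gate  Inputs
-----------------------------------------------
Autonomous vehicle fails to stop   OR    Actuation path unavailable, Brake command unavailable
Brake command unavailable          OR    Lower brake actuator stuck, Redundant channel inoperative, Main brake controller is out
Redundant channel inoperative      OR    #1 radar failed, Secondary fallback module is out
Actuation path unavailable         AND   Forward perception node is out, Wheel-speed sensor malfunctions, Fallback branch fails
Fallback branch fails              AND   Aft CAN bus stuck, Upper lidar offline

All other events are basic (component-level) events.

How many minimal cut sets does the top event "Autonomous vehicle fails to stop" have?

5

Fallback branch fails [AND]: one cut set from each child combined → 1 × 1 = 1 cut set(s).
Actuation path unavailable [AND]: one cut set from each child combined → 1 × 1 × 1 = 1 cut set(s).
Redundant channel inoperative [OR]: union of children's cut sets → 2 cut set(s).
Brake command unavailable [OR]: union of children's cut sets → 4 cut set(s).
Autonomous vehicle fails to stop [OR]: union of children's cut sets → 5 cut set(s).
Minimal cut sets: {Aft CAN bus stuck, Forward perception node is out, Upper lidar offline, Wheel-speed sensor malfunctions}; {Lower brake actuator stuck}; {#1 radar failed}; {Secondary fallback module is out}; {Main brake controller is out}.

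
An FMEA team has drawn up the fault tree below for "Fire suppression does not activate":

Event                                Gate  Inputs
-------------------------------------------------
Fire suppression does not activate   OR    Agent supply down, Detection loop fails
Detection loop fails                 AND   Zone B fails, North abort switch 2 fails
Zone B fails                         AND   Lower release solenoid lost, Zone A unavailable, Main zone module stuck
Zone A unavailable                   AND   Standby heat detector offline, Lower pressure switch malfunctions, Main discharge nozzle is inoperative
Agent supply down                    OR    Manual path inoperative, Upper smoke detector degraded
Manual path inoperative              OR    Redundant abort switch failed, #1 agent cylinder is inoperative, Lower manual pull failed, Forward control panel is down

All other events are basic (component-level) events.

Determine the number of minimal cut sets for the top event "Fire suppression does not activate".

6

Manual path inoperative [OR]: union of children's cut sets → 4 cut set(s).
Agent supply down [OR]: union of children's cut sets → 5 cut set(s).
Zone A unavailable [AND]: one cut set from each child combined → 1 × 1 × 1 = 1 cut set(s).
Zone B fails [AND]: one cut set from each child combined → 1 × 1 × 1 = 1 cut set(s).
Detection loop fails [AND]: one cut set from each child combined → 1 × 1 = 1 cut set(s).
Fire suppression does not activate [OR]: union of children's cut sets → 6 cut set(s).
Minimal cut sets: {Redundant abort switch failed}; {#1 agent cylinder is inoperative}; {Lower manual pull failed}; {Forward control panel is down}; {Upper smoke detector degraded}; {Lower pressure switch malfunctions, Lower release solenoid lost, Main discharge nozzle is inoperative, Main zone module stuck, North abort switch 2 fails, Standby heat detector offline}.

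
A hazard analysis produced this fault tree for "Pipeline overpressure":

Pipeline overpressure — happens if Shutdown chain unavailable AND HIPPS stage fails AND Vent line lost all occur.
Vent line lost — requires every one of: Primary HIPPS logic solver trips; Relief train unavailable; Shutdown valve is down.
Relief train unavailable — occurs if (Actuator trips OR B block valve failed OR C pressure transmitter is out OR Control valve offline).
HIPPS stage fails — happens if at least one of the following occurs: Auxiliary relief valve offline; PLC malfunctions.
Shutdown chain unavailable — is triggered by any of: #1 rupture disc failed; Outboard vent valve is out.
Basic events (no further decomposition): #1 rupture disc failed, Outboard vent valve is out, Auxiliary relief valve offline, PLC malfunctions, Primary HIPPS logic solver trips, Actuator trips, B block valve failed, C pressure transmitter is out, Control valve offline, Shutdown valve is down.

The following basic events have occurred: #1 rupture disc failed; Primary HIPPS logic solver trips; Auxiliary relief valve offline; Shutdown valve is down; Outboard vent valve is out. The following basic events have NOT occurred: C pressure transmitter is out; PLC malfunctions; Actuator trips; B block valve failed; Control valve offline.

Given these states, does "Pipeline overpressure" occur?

No

Shutdown chain unavailable [OR]: #1 rupture disc failed=occurs, Outboard vent valve is out=occurs → at least one input occurs → occurs.
HIPPS stage fails [OR]: Auxiliary relief valve offline=occurs, PLC malfunctions=not → at least one input occurs → occurs.
Relief train unavailable [OR]: Actuator trips=not, B block valve failed=not, C pressure transmitter is out=not, Control valve offline=not → no input occurs → does not occur.
Vent line lost [AND]: Primary HIPPS logic solver trips=occurs, Relief train unavailable=not, Shutdown valve is down=occurs → not all inputs occur → does not occur.
Pipeline overpressure [AND]: Shutdown chain unavailable=occurs, HIPPS stage fails=occurs, Vent line lost=not → not all inputs occur → does not occur.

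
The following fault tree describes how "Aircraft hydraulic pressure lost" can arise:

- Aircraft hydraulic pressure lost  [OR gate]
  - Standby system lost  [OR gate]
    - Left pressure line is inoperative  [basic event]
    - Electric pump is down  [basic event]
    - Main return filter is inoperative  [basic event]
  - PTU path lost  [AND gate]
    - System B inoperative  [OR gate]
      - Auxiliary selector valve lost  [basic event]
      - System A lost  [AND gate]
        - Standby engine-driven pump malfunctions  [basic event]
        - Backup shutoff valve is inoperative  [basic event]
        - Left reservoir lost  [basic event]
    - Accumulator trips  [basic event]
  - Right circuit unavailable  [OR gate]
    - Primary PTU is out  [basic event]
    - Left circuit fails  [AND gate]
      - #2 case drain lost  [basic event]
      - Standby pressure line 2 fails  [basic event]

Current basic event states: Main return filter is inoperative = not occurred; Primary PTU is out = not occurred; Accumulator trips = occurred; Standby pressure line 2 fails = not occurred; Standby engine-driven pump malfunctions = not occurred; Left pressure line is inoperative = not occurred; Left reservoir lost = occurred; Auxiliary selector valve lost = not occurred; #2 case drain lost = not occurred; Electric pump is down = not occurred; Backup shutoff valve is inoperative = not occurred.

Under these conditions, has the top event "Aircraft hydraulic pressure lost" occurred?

No

Standby system lost [OR]: Left pressure line is inoperative=not, Electric pump is down=not, Main return filter is inoperative=not → no input occurs → does not occur.
System A lost [AND]: Standby engine-driven pump malfunctions=not, Backup shutoff valve is inoperative=not, Left reservoir lost=occurs → not all inputs occur → does not occur.
System B inoperative [OR]: Auxiliary selector valve lost=not, System A lost=not → no input occurs → does not occur.
PTU path lost [AND]: System B inoperative=not, Accumulator trips=occurs → not all inputs occur → does not occur.
Left circuit fails [AND]: #2 case drain lost=not, Standby pressure line 2 fails=not → not all inputs occur → does not occur.
Right circuit unavailable [OR]: Primary PTU is out=not, Left circuit fails=not → no input occurs → does not occur.
Aircraft hydraulic pressure lost [OR]: Standby system lost=not, PTU path lost=not, Right circuit unavailable=not → no input occurs → does not occur.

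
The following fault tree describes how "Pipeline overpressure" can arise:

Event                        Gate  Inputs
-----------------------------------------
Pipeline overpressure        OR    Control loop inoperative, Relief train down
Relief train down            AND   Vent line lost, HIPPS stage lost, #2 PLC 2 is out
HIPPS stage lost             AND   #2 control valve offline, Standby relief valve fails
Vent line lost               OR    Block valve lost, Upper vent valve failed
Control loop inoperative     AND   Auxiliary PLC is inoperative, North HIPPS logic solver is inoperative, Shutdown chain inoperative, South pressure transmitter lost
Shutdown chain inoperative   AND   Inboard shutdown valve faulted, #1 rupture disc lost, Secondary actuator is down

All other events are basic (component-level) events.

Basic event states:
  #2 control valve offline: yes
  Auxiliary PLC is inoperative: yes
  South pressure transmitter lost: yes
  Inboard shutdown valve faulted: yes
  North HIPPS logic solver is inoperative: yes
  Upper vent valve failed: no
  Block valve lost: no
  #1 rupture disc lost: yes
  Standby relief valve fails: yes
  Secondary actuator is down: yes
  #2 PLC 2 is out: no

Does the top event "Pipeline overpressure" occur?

Shutdown chain inoperative [AND]: Inboard shutdown valve faulted=occurs, #1 rupture disc lost=occurs, Secondary actuator is down=occurs → all inputs occur → occurs.
Control loop inoperative [AND]: Auxiliary PLC is inoperative=occurs, North HIPPS logic solver is inoperative=occurs, Shutdown chain inoperative=occurs, South pressure transmitter lost=occurs → all inputs occur → occurs.
Vent line lost [OR]: Block valve lost=not, Upper vent valve failed=not → no input occurs → does not occur.
HIPPS stage lost [AND]: #2 control valve offline=occurs, Standby relief valve fails=occurs → all inputs occur → occurs.
Relief train down [AND]: Vent line lost=not, HIPPS stage lost=occurs, #2 PLC 2 is out=not → not all inputs occur → does not occur.
Pipeline overpressure [OR]: Control loop inoperative=occurs, Relief train down=not → at least one input occurs → occurs.

Yes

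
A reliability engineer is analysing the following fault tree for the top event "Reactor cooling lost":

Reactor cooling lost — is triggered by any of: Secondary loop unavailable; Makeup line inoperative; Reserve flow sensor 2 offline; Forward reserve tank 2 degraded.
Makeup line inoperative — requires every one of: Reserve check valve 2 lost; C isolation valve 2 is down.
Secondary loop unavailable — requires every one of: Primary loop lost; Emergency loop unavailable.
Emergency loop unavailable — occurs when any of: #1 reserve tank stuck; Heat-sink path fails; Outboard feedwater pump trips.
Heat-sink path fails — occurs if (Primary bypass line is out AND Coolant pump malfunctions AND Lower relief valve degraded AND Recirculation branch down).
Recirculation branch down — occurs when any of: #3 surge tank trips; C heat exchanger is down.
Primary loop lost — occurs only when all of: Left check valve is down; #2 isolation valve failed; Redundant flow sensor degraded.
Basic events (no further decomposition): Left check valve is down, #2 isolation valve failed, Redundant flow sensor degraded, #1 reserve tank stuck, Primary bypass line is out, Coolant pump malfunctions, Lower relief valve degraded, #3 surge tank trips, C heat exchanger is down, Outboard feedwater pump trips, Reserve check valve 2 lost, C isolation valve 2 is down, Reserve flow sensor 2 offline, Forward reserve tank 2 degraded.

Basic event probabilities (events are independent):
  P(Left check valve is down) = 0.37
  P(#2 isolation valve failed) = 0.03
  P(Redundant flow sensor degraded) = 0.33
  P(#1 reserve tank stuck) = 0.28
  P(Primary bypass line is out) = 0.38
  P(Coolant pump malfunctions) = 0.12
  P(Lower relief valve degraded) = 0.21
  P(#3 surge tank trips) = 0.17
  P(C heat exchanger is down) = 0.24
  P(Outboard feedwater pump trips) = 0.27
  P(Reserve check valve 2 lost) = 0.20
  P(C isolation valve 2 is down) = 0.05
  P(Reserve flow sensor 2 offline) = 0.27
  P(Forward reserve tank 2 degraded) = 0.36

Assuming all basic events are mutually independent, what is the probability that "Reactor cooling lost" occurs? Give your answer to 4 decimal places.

0.5383

P(Primary loop lost) [AND] = 0.37 × 0.03 × 0.33 = 0.003663
P(Recirculation branch down) [OR] = 1 − (1−0.17) × (1−0.24) = 0.369200
P(Heat-sink path fails) [AND] = 0.38 × 0.12 × 0.21 × 0.369200 = 0.003535
P(Emergency loop unavailable) [OR] = 1 − (1−0.28) × (1−0.003535) × (1−0.27) = 0.476258
P(Secondary loop unavailable) [AND] = 0.003663 × 0.476258 = 0.001745
P(Makeup line inoperative) [AND] = 0.20 × 0.05 = 0.010000
P(Reactor cooling lost) [OR] = 1 − (1−0.001745) × (1−0.010000) × (1−0.27) × (1−0.36) = 0.538279
Rounded to 4 decimal places: P(Reactor cooling lost) ≈ 0.5383.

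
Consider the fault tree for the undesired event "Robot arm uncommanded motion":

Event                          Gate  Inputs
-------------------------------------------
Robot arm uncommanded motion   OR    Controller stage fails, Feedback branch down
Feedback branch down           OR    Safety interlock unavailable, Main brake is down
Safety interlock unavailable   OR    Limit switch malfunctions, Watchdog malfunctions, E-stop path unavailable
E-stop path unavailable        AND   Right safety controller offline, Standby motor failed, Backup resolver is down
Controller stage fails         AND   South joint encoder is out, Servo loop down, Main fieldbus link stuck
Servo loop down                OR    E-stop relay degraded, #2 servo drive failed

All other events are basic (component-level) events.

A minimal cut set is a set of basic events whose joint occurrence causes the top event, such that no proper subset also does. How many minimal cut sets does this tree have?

6

Servo loop down [OR]: union of children's cut sets → 2 cut set(s).
Controller stage fails [AND]: one cut set from each child combined → 1 × 2 × 1 = 2 cut set(s).
E-stop path unavailable [AND]: one cut set from each child combined → 1 × 1 × 1 = 1 cut set(s).
Safety interlock unavailable [OR]: union of children's cut sets → 3 cut set(s).
Feedback branch down [OR]: union of children's cut sets → 4 cut set(s).
Robot arm uncommanded motion [OR]: union of children's cut sets → 6 cut set(s).
Minimal cut sets: {E-stop relay degraded, Main fieldbus link stuck, South joint encoder is out}; {#2 servo drive failed, Main fieldbus link stuck, South joint encoder is out}; {Limit switch malfunctions}; {Watchdog malfunctions}; {Backup resolver is down, Right safety controller offline, Standby motor failed}; {Main brake is down}.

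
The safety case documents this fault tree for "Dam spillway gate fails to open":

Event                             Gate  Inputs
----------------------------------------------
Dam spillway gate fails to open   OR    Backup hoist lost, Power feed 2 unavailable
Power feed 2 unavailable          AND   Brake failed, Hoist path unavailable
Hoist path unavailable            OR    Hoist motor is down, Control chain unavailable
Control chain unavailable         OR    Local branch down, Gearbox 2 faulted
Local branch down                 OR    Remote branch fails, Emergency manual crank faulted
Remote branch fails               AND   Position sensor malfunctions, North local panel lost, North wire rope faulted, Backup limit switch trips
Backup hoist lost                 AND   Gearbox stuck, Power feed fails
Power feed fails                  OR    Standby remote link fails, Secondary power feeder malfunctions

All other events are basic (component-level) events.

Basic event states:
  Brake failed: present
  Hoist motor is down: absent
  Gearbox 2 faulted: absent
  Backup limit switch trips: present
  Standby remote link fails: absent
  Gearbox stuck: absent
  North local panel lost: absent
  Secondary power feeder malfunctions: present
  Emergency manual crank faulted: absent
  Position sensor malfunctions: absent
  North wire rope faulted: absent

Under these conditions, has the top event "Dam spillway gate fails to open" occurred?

Power feed fails [OR]: Standby remote link fails=not, Secondary power feeder malfunctions=occurs → at least one input occurs → occurs.
Backup hoist lost [AND]: Gearbox stuck=not, Power feed fails=occurs → not all inputs occur → does not occur.
Remote branch fails [AND]: Position sensor malfunctions=not, North local panel lost=not, North wire rope faulted=not, Backup limit switch trips=occurs → not all inputs occur → does not occur.
Local branch down [OR]: Remote branch fails=not, Emergency manual crank faulted=not → no input occurs → does not occur.
Control chain unavailable [OR]: Local branch down=not, Gearbox 2 faulted=not → no input occurs → does not occur.
Hoist path unavailable [OR]: Hoist motor is down=not, Control chain unavailable=not → no input occurs → does not occur.
Power feed 2 unavailable [AND]: Brake failed=occurs, Hoist path unavailable=not → not all inputs occur → does not occur.
Dam spillway gate fails to open [OR]: Backup hoist lost=not, Power feed 2 unavailable=not → no input occurs → does not occur.

No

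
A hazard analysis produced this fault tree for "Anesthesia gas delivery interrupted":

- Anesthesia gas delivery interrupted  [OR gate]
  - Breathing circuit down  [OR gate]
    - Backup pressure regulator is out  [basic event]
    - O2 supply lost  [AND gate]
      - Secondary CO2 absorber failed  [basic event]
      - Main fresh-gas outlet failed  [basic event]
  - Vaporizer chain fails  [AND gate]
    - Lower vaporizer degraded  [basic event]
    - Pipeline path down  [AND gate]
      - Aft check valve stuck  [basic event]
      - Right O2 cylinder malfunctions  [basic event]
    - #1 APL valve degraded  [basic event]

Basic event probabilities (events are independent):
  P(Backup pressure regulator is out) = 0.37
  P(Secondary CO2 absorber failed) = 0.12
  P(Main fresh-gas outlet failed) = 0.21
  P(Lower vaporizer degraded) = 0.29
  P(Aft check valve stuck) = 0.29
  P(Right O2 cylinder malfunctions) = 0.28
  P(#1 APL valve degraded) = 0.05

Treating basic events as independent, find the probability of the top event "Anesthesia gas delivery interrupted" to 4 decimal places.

0.3866

P(O2 supply lost) [AND] = 0.12 × 0.21 = 0.025200
P(Breathing circuit down) [OR] = 1 − (1−0.37) × (1−0.025200) = 0.385876
P(Pipeline path down) [AND] = 0.29 × 0.28 = 0.081200
P(Vaporizer chain fails) [AND] = 0.29 × 0.081200 × 0.05 = 0.001177
P(Anesthesia gas delivery interrupted) [OR] = 1 − (1−0.385876) × (1−0.001177) = 0.386599
Rounded to 4 decimal places: P(Anesthesia gas delivery interrupted) ≈ 0.3866.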